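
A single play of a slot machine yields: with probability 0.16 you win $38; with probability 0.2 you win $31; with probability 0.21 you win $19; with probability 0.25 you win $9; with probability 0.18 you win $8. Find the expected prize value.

E[payout] = 38·0.16 + 31·0.2 + 19·0.21 + 9·0.25 + 8·0.18
 = 6.08 + 6.2 + 3.99 + 2.25 + 1.44
 = 19.96

19.96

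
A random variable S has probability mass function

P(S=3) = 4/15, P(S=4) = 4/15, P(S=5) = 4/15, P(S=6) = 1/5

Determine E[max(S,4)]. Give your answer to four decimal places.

4.6667

E[max(S,4)] = Σ max(s,4)·P(S=s)
 = 4·4/15 + 4·4/15 + 5·4/15 + 6·1/5
 = 16/15 + 16/15 + 4/3 + 6/5
 = 14/3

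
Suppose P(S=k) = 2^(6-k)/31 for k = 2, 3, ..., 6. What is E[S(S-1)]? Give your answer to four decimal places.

E[S(S-1)] = Σ s(s-1)·P(S=s)
 = 2·16/31 + 6·8/31 + 12·4/31 + 20·2/31 + 30·1/31
 = 32/31 + 48/31 + 48/31 + 40/31 + 30/31
 = 198/31

6.3871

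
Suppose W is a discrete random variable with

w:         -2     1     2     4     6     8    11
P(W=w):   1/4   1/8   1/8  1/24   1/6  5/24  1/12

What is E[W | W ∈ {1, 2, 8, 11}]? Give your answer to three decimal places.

P(W ∈ {1, 2, 8, 11}) = 1/8 + 1/8 + 5/24 + 1/12 = 13/24.
E[W | W ∈ {1, 2, 8, 11}] = [1·1/8 + 2·1/8 + 8·5/24 + 11·1/12] / (13/24)
 = 71/24 / (13/24)
 = 71/13

5.462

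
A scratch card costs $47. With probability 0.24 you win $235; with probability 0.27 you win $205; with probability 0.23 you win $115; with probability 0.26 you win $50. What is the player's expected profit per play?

104.2

E[payout] = 235·0.24 + 205·0.27 + 115·0.23 + 50·0.26
 = 56.4 + 55.35 + 26.45 + 13
 = 151.2
Net = 151.2 - 47 = 104.2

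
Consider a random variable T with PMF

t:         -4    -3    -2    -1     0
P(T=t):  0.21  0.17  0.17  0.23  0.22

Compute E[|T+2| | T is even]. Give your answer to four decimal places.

P(T is even) = 0.21 + 0.17 + 0.22 = 0.6.
E[|T+2| | T is even] = [2·0.21 + 0·0.17 + 2·0.22] / 0.6
 = 0.86 / 0.6
 = 43/30

1.4333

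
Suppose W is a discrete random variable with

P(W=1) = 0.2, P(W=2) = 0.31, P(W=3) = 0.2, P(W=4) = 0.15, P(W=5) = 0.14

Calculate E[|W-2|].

1.12

E[|W-2|] = Σ |w-2|·P(W=w)
 = 1·0.2 + 0·0.31 + 1·0.2 + 2·0.15 + 3·0.14
 = 0.2 + 0 + 0.2 + 0.3 + 0.42
 = 1.12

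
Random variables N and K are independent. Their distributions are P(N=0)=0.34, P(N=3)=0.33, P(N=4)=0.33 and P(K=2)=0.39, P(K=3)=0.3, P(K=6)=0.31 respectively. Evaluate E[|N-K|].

2.2002

E[|N-K|] = Σ_n Σ_k |n-k| · P(N=n)P(K=k)
 = 2·0.1326 + 3·0.102 + 6·0.1054 + 1·0.1287 + 0·0.099 + 3·0.1023 + 2·0.1287 + 1·0.099 + 2·0.1023
 = 0.2652 + 0.306 + 0.6324 + 0.1287 + 0 + 0.3069 + 0.2574 + 0.099 + 0.2046
 = 2.2002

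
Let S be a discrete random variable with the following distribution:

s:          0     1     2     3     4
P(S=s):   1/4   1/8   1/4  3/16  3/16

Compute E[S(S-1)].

3.875

E[S(S-1)] = Σ s(s-1)·P(S=s)
 = 0·1/4 + 0·1/8 + 2·1/4 + 6·3/16 + 12·3/16
 = 0 + 0 + 1/2 + 9/8 + 9/4
 = 31/8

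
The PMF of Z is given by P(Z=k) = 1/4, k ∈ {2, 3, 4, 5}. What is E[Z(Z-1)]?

E[Z(Z-1)] = Σ z(z-1)·P(Z=z)
 = 2·1/4 + 6·1/4 + 12·1/4 + 20·1/4
 = 1/2 + 3/2 + 3 + 5
 = 10

10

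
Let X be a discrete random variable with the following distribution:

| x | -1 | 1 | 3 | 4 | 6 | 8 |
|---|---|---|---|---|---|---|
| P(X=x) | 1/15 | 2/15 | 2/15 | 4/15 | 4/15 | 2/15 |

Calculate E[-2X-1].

-9.4

E[-2X-1] = Σ (-2x-1)·P(X=x)
 = 1·1/15 + (-3)·2/15 + (-7)·2/15 + (-9)·4/15 + (-13)·4/15 + (-17)·2/15
 = 1/15 + (-2/5) + (-14/15) + (-12/5) + (-52/15) + (-34/15)
 = -47/5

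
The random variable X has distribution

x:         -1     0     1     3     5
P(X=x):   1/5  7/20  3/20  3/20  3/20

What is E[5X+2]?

E[5X+2] = Σ (5x+2)·P(X=x)
 = (-3)·1/5 + 2·7/20 + 7·3/20 + 17·3/20 + 27·3/20
 = (-3/5) + 7/10 + 21/20 + 51/20 + 81/20
 = 31/4

7.75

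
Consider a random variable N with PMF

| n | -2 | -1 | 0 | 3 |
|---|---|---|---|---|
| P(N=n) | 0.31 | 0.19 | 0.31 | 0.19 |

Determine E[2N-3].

E[2N-3] = Σ (2n-3)·P(N=n)
 = (-7)·0.31 + (-5)·0.19 + (-3)·0.31 + 3·0.19
 = (-2.17) + (-0.95) + (-0.93) + 0.57
 = -3.48

-3.48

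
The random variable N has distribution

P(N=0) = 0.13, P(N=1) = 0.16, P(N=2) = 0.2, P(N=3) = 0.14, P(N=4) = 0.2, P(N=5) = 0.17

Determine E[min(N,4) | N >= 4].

P(N >= 4) = 0.2 + 0.17 = 0.37.
E[min(N,4) | N >= 4] = [4·0.2 + 4·0.17] / 0.37
 = 1.48 / 0.37
 = 4

4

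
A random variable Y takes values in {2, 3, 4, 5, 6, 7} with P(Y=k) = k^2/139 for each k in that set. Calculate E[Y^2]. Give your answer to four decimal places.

E[Y^2] = Σ y^2·P(Y=y)
 = 4·4/139 + 9·9/139 + 16·16/139 + 25·25/139 + 36·36/139 + 49·49/139
 = 16/139 + 81/139 + 256/139 + 625/139 + 1296/139 + 2401/139
 = 4675/139

33.6331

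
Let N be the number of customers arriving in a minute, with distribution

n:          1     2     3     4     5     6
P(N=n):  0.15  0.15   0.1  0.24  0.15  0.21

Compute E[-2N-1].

E[-2N-1] = Σ (-2n-1)·P(N=n)
 = (-3)·0.15 + (-5)·0.15 + (-7)·0.1 + (-9)·0.24 + (-11)·0.15 + (-13)·0.21
 = (-0.45) + (-0.75) + (-0.7) + (-2.16) + (-1.65) + (-2.73)
 = -8.44

-8.44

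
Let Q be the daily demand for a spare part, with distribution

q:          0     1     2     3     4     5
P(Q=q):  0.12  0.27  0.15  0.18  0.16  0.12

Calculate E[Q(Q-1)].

E[Q(Q-1)] = Σ q(q-1)·P(Q=q)
 = 0·0.12 + 0·0.27 + 2·0.15 + 6·0.18 + 12·0.16 + 20·0.12
 = 0 + 0 + 0.3 + 1.08 + 1.92 + 2.4
 = 5.7

5.7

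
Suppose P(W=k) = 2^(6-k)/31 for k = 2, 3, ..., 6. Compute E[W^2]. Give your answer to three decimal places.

9.226

E[W^2] = Σ w^2·P(W=w)
 = 4·16/31 + 9·8/31 + 16·4/31 + 25·2/31 + 36·1/31
 = 64/31 + 72/31 + 64/31 + 50/31 + 36/31
 = 286/31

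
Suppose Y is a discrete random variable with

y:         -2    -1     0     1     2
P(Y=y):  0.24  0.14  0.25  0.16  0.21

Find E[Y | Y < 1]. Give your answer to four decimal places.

-0.9841

P(Y < 1) = 0.24 + 0.14 + 0.25 = 0.63.
E[Y | Y < 1] = [(-2)·0.24 + (-1)·0.14 + 0·0.25] / 0.63
 = -0.62 / 0.63
 = -62/63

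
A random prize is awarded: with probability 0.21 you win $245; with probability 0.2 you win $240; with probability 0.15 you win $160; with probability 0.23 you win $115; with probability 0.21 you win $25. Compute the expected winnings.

E[payout] = 245·0.21 + 240·0.2 + 160·0.15 + 115·0.23 + 25·0.21
 = 51.45 + 48 + 24 + 26.45 + 5.25
 = 155.15

155.15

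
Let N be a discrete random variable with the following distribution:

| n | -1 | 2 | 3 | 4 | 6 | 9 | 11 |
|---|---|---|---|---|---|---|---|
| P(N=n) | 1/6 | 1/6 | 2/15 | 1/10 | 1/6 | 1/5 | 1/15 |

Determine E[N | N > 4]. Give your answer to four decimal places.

P(N > 4) = 1/6 + 1/5 + 1/15 = 13/30.
E[N | N > 4] = [6·1/6 + 9·1/5 + 11·1/15] / (13/30)
 = 53/15 / (13/30)
 = 106/13

8.1538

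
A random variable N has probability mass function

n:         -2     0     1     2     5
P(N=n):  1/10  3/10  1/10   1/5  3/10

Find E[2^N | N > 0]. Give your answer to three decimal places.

P(N > 0) = 1/10 + 1/5 + 3/10 = 3/5.
E[2^N | N > 0] = [2·1/10 + 4·1/5 + 32·3/10] / (3/5)
 = 53/5 / (3/5)
 = 53/3

17.667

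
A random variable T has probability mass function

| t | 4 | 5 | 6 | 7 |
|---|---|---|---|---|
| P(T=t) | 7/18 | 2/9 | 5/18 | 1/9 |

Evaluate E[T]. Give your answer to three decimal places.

5.111

E[T] = Σ t·P(T=t)
 = 4·7/18 + 5·2/9 + 6·5/18 + 7·1/9
 = 14/9 + 10/9 + 5/3 + 7/9
 = 46/9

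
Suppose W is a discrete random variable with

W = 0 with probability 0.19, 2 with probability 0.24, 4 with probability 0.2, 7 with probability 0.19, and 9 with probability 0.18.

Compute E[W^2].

E[W^2] = Σ w^2·P(W=w)
 = 0·0.19 + 4·0.24 + 16·0.2 + 49·0.19 + 81·0.18
 = 0 + 0.96 + 3.2 + 9.31 + 14.58
 = 28.05

28.05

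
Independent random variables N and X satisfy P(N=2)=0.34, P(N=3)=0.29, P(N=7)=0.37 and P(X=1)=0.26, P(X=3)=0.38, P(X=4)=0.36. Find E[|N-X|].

2.2568

E[|N-X|] = Σ_n Σ_x |n-x| · P(N=n)P(X=x)
 = 1·0.0884 + 1·0.1292 + 2·0.1224 + 2·0.0754 + 0·0.1102 + 1·0.1044 + 6·0.0962 + 4·0.1406 + 3·0.1332
 = 0.0884 + 0.1292 + 0.2448 + 0.1508 + 0 + 0.1044 + 0.5772 + 0.5624 + 0.3996
 = 2.2568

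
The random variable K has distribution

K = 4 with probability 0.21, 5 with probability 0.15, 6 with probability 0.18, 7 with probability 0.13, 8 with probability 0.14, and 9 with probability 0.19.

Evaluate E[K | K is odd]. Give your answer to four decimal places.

7.1702

P(K is odd) = 0.15 + 0.13 + 0.19 = 0.47.
E[K | K is odd] = [5·0.15 + 7·0.13 + 9·0.19] / 0.47
 = 3.37 / 0.47
 = 337/47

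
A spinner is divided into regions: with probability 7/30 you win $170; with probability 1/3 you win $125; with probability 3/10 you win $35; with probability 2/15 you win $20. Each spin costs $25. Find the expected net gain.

E[payout] = 170·7/30 + 125·1/3 + 35·3/10 + 20·2/15
 = 119/3 + 125/3 + 21/2 + 8/3
 = 189/2
Net = 189/2 - 25 = 139/2

69.5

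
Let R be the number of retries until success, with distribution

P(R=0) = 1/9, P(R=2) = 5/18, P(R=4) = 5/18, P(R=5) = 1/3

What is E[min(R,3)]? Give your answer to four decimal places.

2.3889

E[min(R,3)] = Σ min(r,3)·P(R=r)
 = 0·1/9 + 2·5/18 + 3·5/18 + 3·1/3
 = 0 + 5/9 + 5/6 + 1
 = 43/18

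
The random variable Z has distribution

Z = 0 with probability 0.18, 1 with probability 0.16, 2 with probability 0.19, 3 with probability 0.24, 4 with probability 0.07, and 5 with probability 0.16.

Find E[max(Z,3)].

3.39

E[max(Z,3)] = Σ max(z,3)·P(Z=z)
 = 3·0.18 + 3·0.16 + 3·0.19 + 3·0.24 + 4·0.07 + 5·0.16
 = 0.54 + 0.48 + 0.57 + 0.72 + 0.28 + 0.8
 = 3.39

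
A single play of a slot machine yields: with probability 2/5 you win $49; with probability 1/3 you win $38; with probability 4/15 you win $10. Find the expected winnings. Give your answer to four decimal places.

E[payout] = 49·2/5 + 38·1/3 + 10·4/15
 = 98/5 + 38/3 + 8/3
 = 524/15

34.9333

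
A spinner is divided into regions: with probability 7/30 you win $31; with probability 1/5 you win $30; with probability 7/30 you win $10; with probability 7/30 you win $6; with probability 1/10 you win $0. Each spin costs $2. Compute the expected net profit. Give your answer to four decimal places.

14.9667

E[payout] = 31·7/30 + 30·1/5 + 10·7/30 + 6·7/30 + 0·1/10
 = 217/30 + 6 + 7/3 + 7/5 + 0
 = 509/30
Net = 509/30 - 2 = 449/30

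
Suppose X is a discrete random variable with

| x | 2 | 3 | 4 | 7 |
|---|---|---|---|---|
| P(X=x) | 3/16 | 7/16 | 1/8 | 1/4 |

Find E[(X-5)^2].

E[(X-5)^2] = Σ (x-5)^2·P(X=x)
 = 9·3/16 + 4·7/16 + 1·1/8 + 4·1/4
 = 27/16 + 7/4 + 1/8 + 1
 = 73/16

4.5625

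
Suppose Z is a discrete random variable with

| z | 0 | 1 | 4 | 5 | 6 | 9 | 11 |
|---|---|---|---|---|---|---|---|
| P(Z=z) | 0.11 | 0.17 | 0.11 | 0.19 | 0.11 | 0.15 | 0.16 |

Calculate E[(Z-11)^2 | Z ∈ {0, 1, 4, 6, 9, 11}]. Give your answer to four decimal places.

48.2099

P(Z ∈ {0, 1, 4, 6, 9, 11}) = 0.11 + 0.17 + 0.11 + 0.11 + 0.15 + 0.16 = 0.81.
E[(Z-11)^2 | Z ∈ {0, 1, 4, 6, 9, 11}] = [121·0.11 + 100·0.17 + 49·0.11 + 25·0.11 + 4·0.15 + 0·0.16] / 0.81
 = 39.05 / 0.81
 = 3905/81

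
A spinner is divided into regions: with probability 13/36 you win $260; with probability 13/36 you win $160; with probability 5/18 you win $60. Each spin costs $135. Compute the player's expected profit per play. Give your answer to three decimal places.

33.333

E[payout] = 260·13/36 + 160·13/36 + 60·5/18
 = 845/9 + 520/9 + 50/3
 = 505/3
Net = 505/3 - 135 = 100/3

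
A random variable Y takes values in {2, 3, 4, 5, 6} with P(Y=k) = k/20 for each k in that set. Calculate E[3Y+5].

18.5

E[3Y+5] = Σ (3y+5)·P(Y=y)
 = 11·1/10 + 14·3/20 + 17·1/5 + 20·1/4 + 23·3/10
 = 11/10 + 21/10 + 17/5 + 5 + 69/10
 = 37/2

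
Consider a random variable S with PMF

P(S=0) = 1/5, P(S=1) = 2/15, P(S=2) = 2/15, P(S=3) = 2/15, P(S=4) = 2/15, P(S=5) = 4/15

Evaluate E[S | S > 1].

P(S > 1) = 2/15 + 2/15 + 2/15 + 4/15 = 2/3.
E[S | S > 1] = [2·2/15 + 3·2/15 + 4·2/15 + 5·4/15] / (2/3)
 = 38/15 / (2/3)
 = 19/5

3.8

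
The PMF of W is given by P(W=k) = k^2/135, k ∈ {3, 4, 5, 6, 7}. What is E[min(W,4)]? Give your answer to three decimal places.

3.933

E[min(W,4)] = Σ min(w,4)·P(W=w)
 = 3·1/15 + 4·16/135 + 4·5/27 + 4·4/15 + 4·49/135
 = 1/5 + 64/135 + 20/27 + 16/15 + 196/135
 = 59/15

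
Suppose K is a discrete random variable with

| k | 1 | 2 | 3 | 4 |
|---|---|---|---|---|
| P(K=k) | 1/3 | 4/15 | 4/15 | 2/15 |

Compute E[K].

2.2

E[K] = Σ k·P(K=k)
 = 1·1/3 + 2·4/15 + 3·4/15 + 4·2/15
 = 1/3 + 8/15 + 4/5 + 8/15
 = 11/5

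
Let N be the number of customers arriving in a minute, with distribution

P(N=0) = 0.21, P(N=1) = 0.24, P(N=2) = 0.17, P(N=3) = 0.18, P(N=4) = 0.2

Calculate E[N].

1.92

E[N] = Σ n·P(N=n)
 = 0·0.21 + 1·0.24 + 2·0.17 + 3·0.18 + 4·0.2
 = 0 + 0.24 + 0.34 + 0.54 + 0.8
 = 1.92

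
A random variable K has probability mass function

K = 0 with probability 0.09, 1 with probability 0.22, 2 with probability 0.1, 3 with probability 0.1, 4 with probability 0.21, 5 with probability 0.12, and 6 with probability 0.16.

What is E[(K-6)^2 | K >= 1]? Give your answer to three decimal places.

P(K >= 1) = 0.22 + 0.1 + 0.1 + 0.21 + 0.12 + 0.16 = 0.91.
E[(K-6)^2 | K >= 1] = [25·0.22 + 16·0.1 + 9·0.1 + 4·0.21 + 1·0.12 + 0·0.16] / 0.91
 = 8.96 / 0.91
 = 128/13

9.846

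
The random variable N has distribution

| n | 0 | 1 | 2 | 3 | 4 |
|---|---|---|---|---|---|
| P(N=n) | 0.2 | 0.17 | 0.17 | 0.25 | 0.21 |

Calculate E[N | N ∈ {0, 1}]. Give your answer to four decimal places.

P(N ∈ {0, 1}) = 0.2 + 0.17 = 0.37.
E[N | N ∈ {0, 1}] = [0·0.2 + 1·0.17] / 0.37
 = 0.17 / 0.37
 = 17/37

0.4595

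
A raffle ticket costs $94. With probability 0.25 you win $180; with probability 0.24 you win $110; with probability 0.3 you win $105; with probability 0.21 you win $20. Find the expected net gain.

13.1

E[payout] = 180·0.25 + 110·0.24 + 105·0.3 + 20·0.21
 = 45 + 26.4 + 31.5 + 4.2
 = 107.1
Net = 107.1 - 94 = 13.1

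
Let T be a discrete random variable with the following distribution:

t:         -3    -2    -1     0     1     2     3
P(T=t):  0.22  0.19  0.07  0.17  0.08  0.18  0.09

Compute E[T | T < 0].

P(T < 0) = 0.22 + 0.19 + 0.07 = 0.48.
E[T | T < 0] = [(-3)·0.22 + (-2)·0.19 + (-1)·0.07] / 0.48
 = -1.11 / 0.48
 = -37/16

-2.3125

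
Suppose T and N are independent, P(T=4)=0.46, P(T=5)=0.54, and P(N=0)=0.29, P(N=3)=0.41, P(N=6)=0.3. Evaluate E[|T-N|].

2.386

E[|T-N|] = Σ_t Σ_n |t-n| · P(T=t)P(N=n)
 = 4·0.1334 + 1·0.1886 + 2·0.138 + 5·0.1566 + 2·0.2214 + 1·0.162
 = 0.5336 + 0.1886 + 0.276 + 0.783 + 0.4428 + 0.162
 = 2.386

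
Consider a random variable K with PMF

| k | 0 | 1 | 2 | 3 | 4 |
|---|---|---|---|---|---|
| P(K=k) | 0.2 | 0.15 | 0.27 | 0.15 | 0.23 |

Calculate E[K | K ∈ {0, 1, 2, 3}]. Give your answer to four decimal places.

1.4805

P(K ∈ {0, 1, 2, 3}) = 0.2 + 0.15 + 0.27 + 0.15 = 0.77.
E[K | K ∈ {0, 1, 2, 3}] = [0·0.2 + 1·0.15 + 2·0.27 + 3·0.15] / 0.77
 = 1.14 / 0.77
 = 114/77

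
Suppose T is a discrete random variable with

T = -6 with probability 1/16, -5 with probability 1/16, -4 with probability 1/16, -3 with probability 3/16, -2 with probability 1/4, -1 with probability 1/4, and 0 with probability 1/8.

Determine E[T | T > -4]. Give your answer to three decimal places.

P(T > -4) = 3/16 + 1/4 + 1/4 + 1/8 = 13/16.
E[T | T > -4] = [(-3)·3/16 + (-2)·1/4 + (-1)·1/4 + 0·1/8] / (13/16)
 = -21/16 / (13/16)
 = -21/13

-1.615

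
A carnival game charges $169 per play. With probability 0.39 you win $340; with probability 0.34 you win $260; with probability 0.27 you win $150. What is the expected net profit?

E[payout] = 340·0.39 + 260·0.34 + 150·0.27
 = 132.6 + 88.4 + 40.5
 = 261.5
Net = 261.5 - 169 = 92.5

92.5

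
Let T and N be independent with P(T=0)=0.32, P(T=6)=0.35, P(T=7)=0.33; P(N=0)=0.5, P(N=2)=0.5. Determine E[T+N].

5.41

E[T+N] = Σ_t Σ_n (t+n) · P(T=t)P(N=n)
 = 0·0.16 + 2·0.16 + 6·0.175 + 8·0.175 + 7·0.165 + 9·0.165
 = 0 + 0.32 + 1.05 + 1.4 + 1.155 + 1.485
 = 5.41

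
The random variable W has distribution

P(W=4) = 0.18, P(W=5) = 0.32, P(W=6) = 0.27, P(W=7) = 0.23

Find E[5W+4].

E[5W+4] = Σ (5w+4)·P(W=w)
 = 24·0.18 + 29·0.32 + 34·0.27 + 39·0.23
 = 4.32 + 9.28 + 9.18 + 8.97
 = 31.75

31.75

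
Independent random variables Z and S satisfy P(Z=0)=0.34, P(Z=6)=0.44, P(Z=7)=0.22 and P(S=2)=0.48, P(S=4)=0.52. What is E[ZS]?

12.7072

E[ZS] = Σ_z Σ_s zs · P(Z=z)P(S=s)
 = 0·0.1632 + 0·0.1768 + 12·0.2112 + 24·0.2288 + 14·0.1056 + 28·0.1144
 = 0 + 0 + 2.5344 + 5.4912 + 1.4784 + 3.2032
 = 12.7072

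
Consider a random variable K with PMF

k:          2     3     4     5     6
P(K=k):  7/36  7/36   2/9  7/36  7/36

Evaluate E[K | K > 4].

P(K > 4) = 7/36 + 7/36 = 7/18.
E[K | K > 4] = [5·7/36 + 6·7/36] / (7/18)
 = 77/36 / (7/18)
 = 11/2

5.5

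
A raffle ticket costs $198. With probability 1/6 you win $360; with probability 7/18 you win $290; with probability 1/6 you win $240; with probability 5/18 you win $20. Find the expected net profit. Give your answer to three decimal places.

20.333

E[payout] = 360·1/6 + 290·7/18 + 240·1/6 + 20·5/18
 = 60 + 1015/9 + 40 + 50/9
 = 655/3
Net = 655/3 - 198 = 61/3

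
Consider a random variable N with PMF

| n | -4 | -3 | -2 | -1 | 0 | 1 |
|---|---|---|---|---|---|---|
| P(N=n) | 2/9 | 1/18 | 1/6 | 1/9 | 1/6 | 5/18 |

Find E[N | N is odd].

0

P(N is odd) = 1/18 + 1/9 + 5/18 = 4/9.
E[N | N is odd] = [(-3)·1/18 + (-1)·1/9 + 1·5/18] / (4/9)
 = 0 / (4/9)
 = 0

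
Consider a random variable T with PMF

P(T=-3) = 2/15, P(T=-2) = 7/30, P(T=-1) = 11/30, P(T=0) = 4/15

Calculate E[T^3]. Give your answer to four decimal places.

-5.8333

E[T^3] = Σ t^3·P(T=t)
 = (-27)·2/15 + (-8)·7/30 + (-1)·11/30 + 0·4/15
 = (-18/5) + (-28/15) + (-11/30) + 0
 = -35/6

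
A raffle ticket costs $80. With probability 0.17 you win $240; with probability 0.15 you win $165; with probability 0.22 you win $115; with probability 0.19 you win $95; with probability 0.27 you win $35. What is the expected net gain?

E[payout] = 240·0.17 + 165·0.15 + 115·0.22 + 95·0.19 + 35·0.27
 = 40.8 + 24.75 + 25.3 + 18.05 + 9.45
 = 118.35
Net = 118.35 - 80 = 38.35

38.35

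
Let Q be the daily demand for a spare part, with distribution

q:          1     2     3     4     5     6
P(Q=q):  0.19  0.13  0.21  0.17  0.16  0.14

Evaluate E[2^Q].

E[2^Q] = Σ 2^q·P(Q=q)
 = 2·0.19 + 4·0.13 + 8·0.21 + 16·0.17 + 32·0.16 + 64·0.14
 = 0.38 + 0.52 + 1.68 + 2.72 + 5.12 + 8.96
 = 19.38

19.38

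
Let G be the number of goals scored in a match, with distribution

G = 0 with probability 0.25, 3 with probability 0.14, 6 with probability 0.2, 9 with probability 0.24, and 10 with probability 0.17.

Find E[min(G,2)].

E[min(G,2)] = Σ min(g,2)·P(G=g)
 = 0·0.25 + 2·0.14 + 2·0.2 + 2·0.24 + 2·0.17
 = 0 + 0.28 + 0.4 + 0.48 + 0.34
 = 1.5

1.5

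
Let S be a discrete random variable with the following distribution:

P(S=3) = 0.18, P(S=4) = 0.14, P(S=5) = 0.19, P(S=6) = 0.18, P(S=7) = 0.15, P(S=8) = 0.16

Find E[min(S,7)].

E[min(S,7)] = Σ min(s,7)·P(S=s)
 = 3·0.18 + 4·0.14 + 5·0.19 + 6·0.18 + 7·0.15 + 7·0.16
 = 0.54 + 0.56 + 0.95 + 1.08 + 1.05 + 1.12
 = 5.3

5.3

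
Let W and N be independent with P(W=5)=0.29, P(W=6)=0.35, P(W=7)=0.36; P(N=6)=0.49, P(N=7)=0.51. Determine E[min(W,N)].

5.8936

E[min(W,N)] = Σ_w Σ_n min(w,n) · P(W=w)P(N=n)
 = 5·0.1421 + 5·0.1479 + 6·0.1715 + 6·0.1785 + 6·0.1764 + 7·0.1836
 = 0.7105 + 0.7395 + 1.029 + 1.071 + 1.0584 + 1.2852
 = 5.8936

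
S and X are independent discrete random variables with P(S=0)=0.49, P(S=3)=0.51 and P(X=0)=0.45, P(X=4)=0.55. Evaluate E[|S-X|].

E[|S-X|] = Σ_s Σ_x |s-x| · P(S=s)P(X=x)
 = 0·0.2205 + 4·0.2695 + 3·0.2295 + 1·0.2805
 = 0 + 1.078 + 0.6885 + 0.2805
 = 2.047

2.047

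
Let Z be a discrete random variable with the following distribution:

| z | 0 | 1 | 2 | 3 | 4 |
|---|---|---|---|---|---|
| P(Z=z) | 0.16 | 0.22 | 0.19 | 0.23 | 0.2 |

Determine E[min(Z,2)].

E[min(Z,2)] = Σ min(z,2)·P(Z=z)
 = 0·0.16 + 1·0.22 + 2·0.19 + 2·0.23 + 2·0.2
 = 0 + 0.22 + 0.38 + 0.46 + 0.4
 = 1.46

1.46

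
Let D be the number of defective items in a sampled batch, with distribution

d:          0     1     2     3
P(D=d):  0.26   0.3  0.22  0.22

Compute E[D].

E[D] = Σ d·P(D=d)
 = 0·0.26 + 1·0.3 + 2·0.22 + 3·0.22
 = 0 + 0.3 + 0.44 + 0.66
 = 1.4

1.4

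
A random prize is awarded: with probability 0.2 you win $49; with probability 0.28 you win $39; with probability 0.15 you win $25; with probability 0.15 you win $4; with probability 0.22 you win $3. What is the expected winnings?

E[payout] = 49·0.2 + 39·0.28 + 25·0.15 + 4·0.15 + 3·0.22
 = 9.8 + 10.92 + 3.75 + 0.6 + 0.66
 = 25.73

25.73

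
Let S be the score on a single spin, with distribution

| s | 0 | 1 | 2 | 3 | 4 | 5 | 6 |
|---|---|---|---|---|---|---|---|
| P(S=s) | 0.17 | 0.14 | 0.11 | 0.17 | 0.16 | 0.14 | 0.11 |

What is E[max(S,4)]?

4.36

E[max(S,4)] = Σ max(s,4)·P(S=s)
 = 4·0.17 + 4·0.14 + 4·0.11 + 4·0.17 + 4·0.16 + 5·0.14 + 6·0.11
 = 0.68 + 0.56 + 0.44 + 0.68 + 0.64 + 0.7 + 0.66
 = 4.36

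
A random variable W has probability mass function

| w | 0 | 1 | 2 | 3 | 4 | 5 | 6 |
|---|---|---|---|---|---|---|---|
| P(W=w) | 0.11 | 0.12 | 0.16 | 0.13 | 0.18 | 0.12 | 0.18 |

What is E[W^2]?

14.29

E[W^2] = Σ w^2·P(W=w)
 = 0·0.11 + 1·0.12 + 4·0.16 + 9·0.13 + 16·0.18 + 25·0.12 + 36·0.18
 = 0 + 0.12 + 0.64 + 1.17 + 2.88 + 3 + 6.48
 = 14.29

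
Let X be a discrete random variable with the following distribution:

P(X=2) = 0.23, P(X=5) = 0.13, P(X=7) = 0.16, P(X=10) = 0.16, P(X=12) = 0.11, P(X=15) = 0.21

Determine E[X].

E[X] = Σ x·P(X=x)
 = 2·0.23 + 5·0.13 + 7·0.16 + 10·0.16 + 12·0.11 + 15·0.21
 = 0.46 + 0.65 + 1.12 + 1.6 + 1.32 + 3.15
 = 8.3

8.3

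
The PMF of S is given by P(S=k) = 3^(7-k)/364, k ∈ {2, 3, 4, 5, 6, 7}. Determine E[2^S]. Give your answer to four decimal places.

E[2^S] = Σ 2^s·P(S=s)
 = 4·243/364 + 8·81/364 + 16·27/364 + 32·9/364 + 64·3/364 + 128·1/364
 = 243/91 + 162/91 + 108/91 + 72/91 + 48/91 + 32/91
 = 95/13

7.3077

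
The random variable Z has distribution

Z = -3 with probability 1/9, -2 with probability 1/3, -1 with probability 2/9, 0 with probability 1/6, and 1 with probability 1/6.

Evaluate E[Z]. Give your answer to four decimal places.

-1.0556

E[Z] = Σ z·P(Z=z)
 = (-3)·1/9 + (-2)·1/3 + (-1)·2/9 + 0·1/6 + 1·1/6
 = (-1/3) + (-2/3) + (-2/9) + 0 + 1/6
 = -19/18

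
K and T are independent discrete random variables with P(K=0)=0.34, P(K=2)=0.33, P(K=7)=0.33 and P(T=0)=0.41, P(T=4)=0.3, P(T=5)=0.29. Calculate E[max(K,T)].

E[max(K,T)] = Σ_k Σ_t max(k,t) · P(K=k)P(T=t)
 = 0·0.1394 + 4·0.102 + 5·0.0986 + 2·0.1353 + 4·0.099 + 5·0.0957 + 7·0.1353 + 7·0.099 + 7·0.0957
 = 0 + 0.408 + 0.493 + 0.2706 + 0.396 + 0.4785 + 0.9471 + 0.693 + 0.6699
 = 4.3561

4.3561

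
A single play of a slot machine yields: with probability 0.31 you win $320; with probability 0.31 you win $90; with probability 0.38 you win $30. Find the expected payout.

138.5

E[payout] = 320·0.31 + 90·0.31 + 30·0.38
 = 99.2 + 27.9 + 11.4
 = 138.5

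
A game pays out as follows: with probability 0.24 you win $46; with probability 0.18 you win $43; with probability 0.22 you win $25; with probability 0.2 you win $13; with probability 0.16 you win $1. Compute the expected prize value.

E[payout] = 46·0.24 + 43·0.18 + 25·0.22 + 13·0.2 + 1·0.16
 = 11.04 + 7.74 + 5.5 + 2.6 + 0.16
 = 27.04

27.04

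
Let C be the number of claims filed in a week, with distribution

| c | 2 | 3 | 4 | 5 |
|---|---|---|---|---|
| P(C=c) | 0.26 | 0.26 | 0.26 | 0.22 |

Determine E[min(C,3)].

E[min(C,3)] = Σ min(c,3)·P(C=c)
 = 2·0.26 + 3·0.26 + 3·0.26 + 3·0.22
 = 0.52 + 0.78 + 0.78 + 0.66
 = 2.74

2.74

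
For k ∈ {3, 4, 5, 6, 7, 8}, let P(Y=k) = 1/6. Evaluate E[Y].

E[Y] = Σ y·P(Y=y)
 = 3·1/6 + 4·1/6 + 5·1/6 + 6·1/6 + 7·1/6 + 8·1/6
 = 1/2 + 2/3 + 5/6 + 1 + 7/6 + 4/3
 = 11/2

5.5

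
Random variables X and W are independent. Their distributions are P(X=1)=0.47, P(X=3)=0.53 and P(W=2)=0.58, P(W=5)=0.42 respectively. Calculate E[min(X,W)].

E[min(X,W)] = Σ_x Σ_w min(x,w) · P(X=x)P(W=w)
 = 1·0.2726 + 1·0.1974 + 2·0.3074 + 3·0.2226
 = 0.2726 + 0.1974 + 0.6148 + 0.6678
 = 1.7526

1.7526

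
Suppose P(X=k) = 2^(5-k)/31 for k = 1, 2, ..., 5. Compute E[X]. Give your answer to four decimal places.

1.8387

E[X] = Σ x·P(X=x)
 = 1·16/31 + 2·8/31 + 3·4/31 + 4·2/31 + 5·1/31
 = 16/31 + 16/31 + 12/31 + 8/31 + 5/31
 = 57/31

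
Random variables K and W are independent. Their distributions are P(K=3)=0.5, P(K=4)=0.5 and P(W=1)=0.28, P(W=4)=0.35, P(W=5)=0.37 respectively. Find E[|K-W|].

1.43

E[|K-W|] = Σ_k Σ_w |k-w| · P(K=k)P(W=w)
 = 2·0.14 + 1·0.175 + 2·0.185 + 3·0.14 + 0·0.175 + 1·0.185
 = 0.28 + 0.175 + 0.37 + 0.42 + 0 + 0.185
 = 1.43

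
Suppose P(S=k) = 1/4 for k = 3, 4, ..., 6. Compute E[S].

E[S] = Σ s·P(S=s)
 = 3·1/4 + 4·1/4 + 5·1/4 + 6·1/4
 = 3/4 + 1 + 5/4 + 3/2
 = 9/2

4.5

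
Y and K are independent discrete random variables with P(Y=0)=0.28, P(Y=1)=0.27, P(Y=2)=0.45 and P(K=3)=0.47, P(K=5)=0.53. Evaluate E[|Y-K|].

E[|Y-K|] = Σ_y Σ_k |y-k| · P(Y=y)P(K=k)
 = 3·0.1316 + 5·0.1484 + 2·0.1269 + 4·0.1431 + 1·0.2115 + 3·0.2385
 = 0.3948 + 0.742 + 0.2538 + 0.5724 + 0.2115 + 0.7155
 = 2.89

2.89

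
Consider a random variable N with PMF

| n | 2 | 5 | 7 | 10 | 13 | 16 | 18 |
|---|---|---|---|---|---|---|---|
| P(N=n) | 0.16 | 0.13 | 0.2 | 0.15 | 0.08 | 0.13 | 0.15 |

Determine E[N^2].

124.09

E[N^2] = Σ n^2·P(N=n)
 = 4·0.16 + 25·0.13 + 49·0.2 + 100·0.15 + 169·0.08 + 256·0.13 + 324·0.15
 = 0.64 + 3.25 + 9.8 + 15 + 13.52 + 33.28 + 48.6
 = 124.09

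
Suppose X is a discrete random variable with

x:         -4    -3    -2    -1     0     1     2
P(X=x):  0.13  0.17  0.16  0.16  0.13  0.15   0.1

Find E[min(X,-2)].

E[min(X,-2)] = Σ min(x,-2)·P(X=x)
 = (-4)·0.13 + (-3)·0.17 + (-2)·0.16 + (-2)·0.16 + (-2)·0.13 + (-2)·0.15 + (-2)·0.1
 = (-0.52) + (-0.51) + (-0.32) + (-0.32) + (-0.26) + (-0.3) + (-0.2)
 = -2.43

-2.43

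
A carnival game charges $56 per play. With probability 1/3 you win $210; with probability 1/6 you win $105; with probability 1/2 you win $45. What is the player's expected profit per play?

54

E[payout] = 210·1/3 + 105·1/6 + 45·1/2
 = 70 + 35/2 + 45/2
 = 110
Net = 110 - 56 = 54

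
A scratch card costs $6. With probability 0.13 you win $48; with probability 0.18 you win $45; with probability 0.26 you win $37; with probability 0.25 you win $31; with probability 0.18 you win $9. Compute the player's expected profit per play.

27.33

E[payout] = 48·0.13 + 45·0.18 + 37·0.26 + 31·0.25 + 9·0.18
 = 6.24 + 8.1 + 9.62 + 7.75 + 1.62
 = 33.33
Net = 33.33 - 6 = 27.33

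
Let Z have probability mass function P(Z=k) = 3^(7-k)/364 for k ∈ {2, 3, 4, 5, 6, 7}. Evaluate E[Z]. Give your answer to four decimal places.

2.4918

E[Z] = Σ z·P(Z=z)
 = 2·243/364 + 3·81/364 + 4·27/364 + 5·9/364 + 6·3/364 + 7·1/364
 = 243/182 + 243/364 + 27/91 + 45/364 + 9/182 + 1/52
 = 907/364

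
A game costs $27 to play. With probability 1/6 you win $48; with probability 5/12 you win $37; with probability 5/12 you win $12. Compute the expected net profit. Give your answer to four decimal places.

E[payout] = 48·1/6 + 37·5/12 + 12·5/12
 = 8 + 185/12 + 5
 = 341/12
Net = 341/12 - 27 = 17/12

1.4167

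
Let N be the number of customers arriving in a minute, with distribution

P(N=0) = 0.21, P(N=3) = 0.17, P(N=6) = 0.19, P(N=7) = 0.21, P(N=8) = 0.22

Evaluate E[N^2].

32.74

E[N^2] = Σ n^2·P(N=n)
 = 0·0.21 + 9·0.17 + 36·0.19 + 49·0.21 + 64·0.22
 = 0 + 1.53 + 6.84 + 10.29 + 14.08
 = 32.74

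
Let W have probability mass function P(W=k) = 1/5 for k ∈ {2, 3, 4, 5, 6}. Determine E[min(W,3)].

E[min(W,3)] = Σ min(w,3)·P(W=w)
 = 2·1/5 + 3·1/5 + 3·1/5 + 3·1/5 + 3·1/5
 = 2/5 + 3/5 + 3/5 + 3/5 + 3/5
 = 14/5

2.8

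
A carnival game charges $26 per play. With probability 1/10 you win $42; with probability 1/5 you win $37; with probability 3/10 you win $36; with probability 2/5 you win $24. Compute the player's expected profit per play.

6

E[payout] = 42·1/10 + 37·1/5 + 36·3/10 + 24·2/5
 = 21/5 + 37/5 + 54/5 + 48/5
 = 32
Net = 32 - 26 = 6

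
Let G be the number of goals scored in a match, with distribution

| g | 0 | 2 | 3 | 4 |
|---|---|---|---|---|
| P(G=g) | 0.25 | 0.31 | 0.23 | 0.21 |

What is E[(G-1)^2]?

E[(G-1)^2] = Σ (g-1)^2·P(G=g)
 = 1·0.25 + 1·0.31 + 4·0.23 + 9·0.21
 = 0.25 + 0.31 + 0.92 + 1.89
 = 3.37

3.37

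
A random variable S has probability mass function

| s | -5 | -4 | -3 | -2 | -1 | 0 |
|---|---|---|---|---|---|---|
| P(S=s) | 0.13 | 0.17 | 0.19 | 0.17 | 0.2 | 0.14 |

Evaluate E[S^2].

E[S^2] = Σ s^2·P(S=s)
 = 25·0.13 + 16·0.17 + 9·0.19 + 4·0.17 + 1·0.2 + 0·0.14
 = 3.25 + 2.72 + 1.71 + 0.68 + 0.2 + 0
 = 8.56

8.56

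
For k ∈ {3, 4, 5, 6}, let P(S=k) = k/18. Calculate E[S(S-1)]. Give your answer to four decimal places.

19.2222

E[S(S-1)] = Σ s(s-1)·P(S=s)
 = 6·1/6 + 12·2/9 + 20·5/18 + 30·1/3
 = 1 + 8/3 + 50/9 + 10
 = 173/9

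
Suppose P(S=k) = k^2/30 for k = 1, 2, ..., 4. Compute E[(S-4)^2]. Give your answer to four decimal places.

1.1333

E[(S-4)^2] = Σ (s-4)^2·P(S=s)
 = 9·1/30 + 4·2/15 + 1·3/10 + 0·8/15
 = 3/10 + 8/15 + 3/10 + 0
 = 17/15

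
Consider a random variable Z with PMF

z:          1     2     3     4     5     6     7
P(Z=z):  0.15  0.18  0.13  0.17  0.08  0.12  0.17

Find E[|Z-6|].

2.45

E[|Z-6|] = Σ |z-6|·P(Z=z)
 = 5·0.15 + 4·0.18 + 3·0.13 + 2·0.17 + 1·0.08 + 0·0.12 + 1·0.17
 = 0.75 + 0.72 + 0.39 + 0.34 + 0.08 + 0 + 0.17
 = 2.45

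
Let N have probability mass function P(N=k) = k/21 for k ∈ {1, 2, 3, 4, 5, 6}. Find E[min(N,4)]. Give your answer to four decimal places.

E[min(N,4)] = Σ min(n,4)·P(N=n)
 = 1·1/21 + 2·2/21 + 3·1/7 + 4·4/21 + 4·5/21 + 4·2/7
 = 1/21 + 4/21 + 3/7 + 16/21 + 20/21 + 8/7
 = 74/21

3.5238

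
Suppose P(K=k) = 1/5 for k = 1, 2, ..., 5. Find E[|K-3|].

E[|K-3|] = Σ |k-3|·P(K=k)
 = 2·1/5 + 1·1/5 + 0·1/5 + 1·1/5 + 2·1/5
 = 2/5 + 1/5 + 0 + 1/5 + 2/5
 = 6/5

1.2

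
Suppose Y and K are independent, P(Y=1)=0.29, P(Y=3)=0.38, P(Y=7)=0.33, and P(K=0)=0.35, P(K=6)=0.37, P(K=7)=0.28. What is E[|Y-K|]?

3.3022

E[|Y-K|] = Σ_y Σ_k |y-k| · P(Y=y)P(K=k)
 = 1·0.1015 + 5·0.1073 + 6·0.0812 + 3·0.133 + 3·0.1406 + 4·0.1064 + 7·0.1155 + 1·0.1221 + 0·0.0924
 = 0.1015 + 0.5365 + 0.4872 + 0.399 + 0.4218 + 0.4256 + 0.8085 + 0.1221 + 0
 = 3.3022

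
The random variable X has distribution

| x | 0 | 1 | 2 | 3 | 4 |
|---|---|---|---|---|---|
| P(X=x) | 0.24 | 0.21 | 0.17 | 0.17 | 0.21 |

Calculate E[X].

1.9

E[X] = Σ x·P(X=x)
 = 0·0.24 + 1·0.21 + 2·0.17 + 3·0.17 + 4·0.21
 = 0 + 0.21 + 0.34 + 0.51 + 0.84
 = 1.9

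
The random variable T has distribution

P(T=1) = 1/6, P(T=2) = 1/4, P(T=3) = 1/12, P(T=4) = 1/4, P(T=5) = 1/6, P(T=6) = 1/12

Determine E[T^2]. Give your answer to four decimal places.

E[T^2] = Σ t^2·P(T=t)
 = 1·1/6 + 4·1/4 + 9·1/12 + 16·1/4 + 25·1/6 + 36·1/12
 = 1/6 + 1 + 3/4 + 4 + 25/6 + 3
 = 157/12

13.0833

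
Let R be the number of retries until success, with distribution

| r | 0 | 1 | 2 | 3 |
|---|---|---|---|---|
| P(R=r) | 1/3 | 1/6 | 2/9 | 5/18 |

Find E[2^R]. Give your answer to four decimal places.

3.7778

E[2^R] = Σ 2^r·P(R=r)
 = 1·1/3 + 2·1/6 + 4·2/9 + 8·5/18
 = 1/3 + 1/3 + 8/9 + 20/9
 = 34/9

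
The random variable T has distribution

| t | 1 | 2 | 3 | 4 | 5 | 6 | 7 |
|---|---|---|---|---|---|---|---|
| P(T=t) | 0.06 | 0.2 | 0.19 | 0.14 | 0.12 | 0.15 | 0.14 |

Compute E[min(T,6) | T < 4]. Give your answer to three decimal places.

2.289

P(T < 4) = 0.06 + 0.2 + 0.19 = 0.45.
E[min(T,6) | T < 4] = [1·0.06 + 2·0.2 + 3·0.19] / 0.45
 = 1.03 / 0.45
 = 103/45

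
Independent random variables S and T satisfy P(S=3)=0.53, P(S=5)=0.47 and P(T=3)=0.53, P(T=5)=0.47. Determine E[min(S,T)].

3.4418

E[min(S,T)] = Σ_s Σ_t min(s,t) · P(S=s)P(T=t)
 = 3·0.2809 + 3·0.2491 + 3·0.2491 + 5·0.2209
 = 0.8427 + 0.7473 + 0.7473 + 1.1045
 = 3.4418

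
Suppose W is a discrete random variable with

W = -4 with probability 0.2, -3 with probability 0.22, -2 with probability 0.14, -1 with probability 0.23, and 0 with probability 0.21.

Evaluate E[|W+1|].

E[|W+1|] = Σ |w+1|·P(W=w)
 = 3·0.2 + 2·0.22 + 1·0.14 + 0·0.23 + 1·0.21
 = 0.6 + 0.44 + 0.14 + 0 + 0.21
 = 1.39

1.39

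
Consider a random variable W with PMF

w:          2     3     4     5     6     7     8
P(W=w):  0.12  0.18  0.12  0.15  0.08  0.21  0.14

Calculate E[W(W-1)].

E[W(W-1)] = Σ w(w-1)·P(W=w)
 = 2·0.12 + 6·0.18 + 12·0.12 + 20·0.15 + 30·0.08 + 42·0.21 + 56·0.14
 = 0.24 + 1.08 + 1.44 + 3 + 2.4 + 8.82 + 7.84
 = 24.82

24.82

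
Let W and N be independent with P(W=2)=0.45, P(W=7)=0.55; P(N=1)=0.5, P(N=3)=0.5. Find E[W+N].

E[W+N] = Σ_w Σ_n (w+n) · P(W=w)P(N=n)
 = 3·0.225 + 5·0.225 + 8·0.275 + 10·0.275
 = 0.675 + 1.125 + 2.2 + 2.75
 = 6.75

6.75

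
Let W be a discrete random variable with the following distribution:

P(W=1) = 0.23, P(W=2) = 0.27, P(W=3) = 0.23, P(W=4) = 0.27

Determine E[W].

2.54

E[W] = Σ w·P(W=w)
 = 1·0.23 + 2·0.27 + 3·0.23 + 4·0.27
 = 0.23 + 0.54 + 0.69 + 1.08
 = 2.54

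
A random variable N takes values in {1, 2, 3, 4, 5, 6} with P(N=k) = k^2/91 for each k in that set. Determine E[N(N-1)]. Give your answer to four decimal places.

E[N(N-1)] = Σ n(n-1)·P(N=n)
 = 0·1/91 + 2·4/91 + 6·9/91 + 12·16/91 + 20·25/91 + 30·36/91
 = 0 + 8/91 + 54/91 + 192/91 + 500/91 + 1080/91
 = 262/13

20.1538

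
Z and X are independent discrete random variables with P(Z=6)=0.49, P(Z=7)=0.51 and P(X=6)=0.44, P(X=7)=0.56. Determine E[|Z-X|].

0.4988

E[|Z-X|] = Σ_z Σ_x |z-x| · P(Z=z)P(X=x)
 = 0·0.2156 + 1·0.2744 + 1·0.2244 + 0·0.2856
 = 0 + 0.2744 + 0.2244 + 0
 = 0.4988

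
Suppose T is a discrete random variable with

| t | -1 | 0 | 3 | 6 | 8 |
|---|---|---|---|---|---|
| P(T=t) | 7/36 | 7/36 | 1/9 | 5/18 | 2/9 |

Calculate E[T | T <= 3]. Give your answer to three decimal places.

P(T <= 3) = 7/36 + 7/36 + 1/9 = 1/2.
E[T | T <= 3] = [(-1)·7/36 + 0·7/36 + 3·1/9] / (1/2)
 = 5/36 / (1/2)
 = 5/18

0.278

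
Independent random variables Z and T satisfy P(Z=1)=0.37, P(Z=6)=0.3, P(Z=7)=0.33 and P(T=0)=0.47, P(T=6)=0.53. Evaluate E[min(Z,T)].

E[min(Z,T)] = Σ_z Σ_t min(z,t) · P(Z=z)P(T=t)
 = 0·0.1739 + 1·0.1961 + 0·0.141 + 6·0.159 + 0·0.1551 + 6·0.1749
 = 0 + 0.1961 + 0 + 0.954 + 0 + 1.0494
 = 2.1995

2.1995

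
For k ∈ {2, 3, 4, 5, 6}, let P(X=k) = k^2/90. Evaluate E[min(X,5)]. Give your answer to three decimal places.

E[min(X,5)] = Σ min(x,5)·P(X=x)
 = 2·2/45 + 3·1/10 + 4·8/45 + 5·5/18 + 5·2/5
 = 4/45 + 3/10 + 32/45 + 25/18 + 2
 = 202/45

4.489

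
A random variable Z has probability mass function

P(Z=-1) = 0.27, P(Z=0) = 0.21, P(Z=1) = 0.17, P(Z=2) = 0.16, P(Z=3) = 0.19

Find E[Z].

E[Z] = Σ z·P(Z=z)
 = (-1)·0.27 + 0·0.21 + 1·0.17 + 2·0.16 + 3·0.19
 = (-0.27) + 0 + 0.17 + 0.32 + 0.57
 = 0.79

0.79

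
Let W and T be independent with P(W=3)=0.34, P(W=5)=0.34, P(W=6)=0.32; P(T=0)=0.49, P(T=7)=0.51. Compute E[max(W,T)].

E[max(W,T)] = Σ_w Σ_t max(w,t) · P(W=w)P(T=t)
 = 3·0.1666 + 7·0.1734 + 5·0.1666 + 7·0.1734 + 6·0.1568 + 7·0.1632
 = 0.4998 + 1.2138 + 0.833 + 1.2138 + 0.9408 + 1.1424
 = 5.8436

5.8436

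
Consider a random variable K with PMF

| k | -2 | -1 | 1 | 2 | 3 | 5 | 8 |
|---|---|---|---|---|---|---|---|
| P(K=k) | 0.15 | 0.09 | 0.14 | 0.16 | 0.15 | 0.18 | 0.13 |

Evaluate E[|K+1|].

E[|K+1|] = Σ |k+1|·P(K=k)
 = 1·0.15 + 0·0.09 + 2·0.14 + 3·0.16 + 4·0.15 + 6·0.18 + 9·0.13
 = 0.15 + 0 + 0.28 + 0.48 + 0.6 + 1.08 + 1.17
 = 3.76

3.76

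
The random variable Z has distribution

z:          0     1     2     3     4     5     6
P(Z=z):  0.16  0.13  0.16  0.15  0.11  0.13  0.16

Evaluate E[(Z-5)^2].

E[(Z-5)^2] = Σ (z-5)^2·P(Z=z)
 = 25·0.16 + 16·0.13 + 9·0.16 + 4·0.15 + 1·0.11 + 0·0.13 + 1·0.16
 = 4 + 2.08 + 1.44 + 0.6 + 0.11 + 0 + 0.16
 = 8.39

8.39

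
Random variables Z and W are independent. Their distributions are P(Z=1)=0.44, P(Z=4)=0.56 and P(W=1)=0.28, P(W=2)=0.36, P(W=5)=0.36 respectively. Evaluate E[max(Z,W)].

E[max(Z,W)] = Σ_z Σ_w max(z,w) · P(Z=z)P(W=w)
 = 1·0.1232 + 2·0.1584 + 5·0.1584 + 4·0.1568 + 4·0.2016 + 5·0.2016
 = 0.1232 + 0.3168 + 0.792 + 0.6272 + 0.8064 + 1.008
 = 3.6736

3.6736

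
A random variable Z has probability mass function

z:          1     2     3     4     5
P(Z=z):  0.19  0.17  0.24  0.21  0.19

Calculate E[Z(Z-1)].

8.1

E[Z(Z-1)] = Σ z(z-1)·P(Z=z)
 = 0·0.19 + 2·0.17 + 6·0.24 + 12·0.21 + 20·0.19
 = 0 + 0.34 + 1.44 + 2.52 + 3.8
 = 8.1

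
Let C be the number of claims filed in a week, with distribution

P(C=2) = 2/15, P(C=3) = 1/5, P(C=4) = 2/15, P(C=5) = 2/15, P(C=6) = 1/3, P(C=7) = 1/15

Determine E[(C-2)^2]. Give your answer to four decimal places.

E[(C-2)^2] = Σ (c-2)^2·P(C=c)
 = 0·2/15 + 1·1/5 + 4·2/15 + 9·2/15 + 16·1/3 + 25·1/15
 = 0 + 1/5 + 8/15 + 6/5 + 16/3 + 5/3
 = 134/15

8.9333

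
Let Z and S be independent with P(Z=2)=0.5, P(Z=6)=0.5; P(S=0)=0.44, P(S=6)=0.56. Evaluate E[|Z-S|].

2.88

E[|Z-S|] = Σ_z Σ_s |z-s| · P(Z=z)P(S=s)
 = 2·0.22 + 4·0.28 + 6·0.22 + 0·0.28
 = 0.44 + 1.12 + 1.32 + 0
 = 2.88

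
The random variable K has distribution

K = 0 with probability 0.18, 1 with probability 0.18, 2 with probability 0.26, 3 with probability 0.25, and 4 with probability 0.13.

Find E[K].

E[K] = Σ k·P(K=k)
 = 0·0.18 + 1·0.18 + 2·0.26 + 3·0.25 + 4·0.13
 = 0 + 0.18 + 0.52 + 0.75 + 0.52
 = 1.97

1.97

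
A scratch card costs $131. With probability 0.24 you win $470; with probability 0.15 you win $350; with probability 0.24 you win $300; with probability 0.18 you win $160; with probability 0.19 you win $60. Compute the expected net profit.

E[payout] = 470·0.24 + 350·0.15 + 300·0.24 + 160·0.18 + 60·0.19
 = 112.8 + 52.5 + 72 + 28.8 + 11.4
 = 277.5
Net = 277.5 - 131 = 146.5

146.5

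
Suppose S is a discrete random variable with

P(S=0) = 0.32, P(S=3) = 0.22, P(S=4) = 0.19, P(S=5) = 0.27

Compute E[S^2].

11.77

E[S^2] = Σ s^2·P(S=s)
 = 0·0.32 + 9·0.22 + 16·0.19 + 25·0.27
 = 0 + 1.98 + 3.04 + 6.75
 = 11.77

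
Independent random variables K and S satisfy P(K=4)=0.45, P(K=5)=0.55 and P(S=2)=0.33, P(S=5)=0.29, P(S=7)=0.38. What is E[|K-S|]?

E[|K-S|] = Σ_k Σ_s |k-s| · P(K=k)P(S=s)
 = 2·0.1485 + 1·0.1305 + 3·0.171 + 3·0.1815 + 0·0.1595 + 2·0.209
 = 0.297 + 0.1305 + 0.513 + 0.5445 + 0 + 0.418
 = 1.903

1.903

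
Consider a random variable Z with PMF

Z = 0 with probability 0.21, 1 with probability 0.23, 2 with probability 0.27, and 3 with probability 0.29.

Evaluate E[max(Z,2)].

2.29

E[max(Z,2)] = Σ max(z,2)·P(Z=z)
 = 2·0.21 + 2·0.23 + 2·0.27 + 3·0.29
 = 0.42 + 0.46 + 0.54 + 0.87
 = 2.29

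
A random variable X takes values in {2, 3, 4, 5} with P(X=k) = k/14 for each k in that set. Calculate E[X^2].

E[X^2] = Σ x^2·P(X=x)
 = 4·1/7 + 9·3/14 + 16·2/7 + 25·5/14
 = 4/7 + 27/14 + 32/7 + 125/14
 = 16

16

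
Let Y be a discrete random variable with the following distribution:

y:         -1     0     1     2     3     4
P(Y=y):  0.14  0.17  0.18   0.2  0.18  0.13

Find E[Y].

E[Y] = Σ y·P(Y=y)
 = (-1)·0.14 + 0·0.17 + 1·0.18 + 2·0.2 + 3·0.18 + 4·0.13
 = (-0.14) + 0 + 0.18 + 0.4 + 0.54 + 0.52
 = 1.5

1.5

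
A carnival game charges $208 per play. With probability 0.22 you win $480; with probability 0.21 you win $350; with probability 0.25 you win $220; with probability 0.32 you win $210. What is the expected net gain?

E[payout] = 480·0.22 + 350·0.21 + 220·0.25 + 210·0.32
 = 105.6 + 73.5 + 55 + 67.2
 = 301.3
Net = 301.3 - 208 = 93.3

93.3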